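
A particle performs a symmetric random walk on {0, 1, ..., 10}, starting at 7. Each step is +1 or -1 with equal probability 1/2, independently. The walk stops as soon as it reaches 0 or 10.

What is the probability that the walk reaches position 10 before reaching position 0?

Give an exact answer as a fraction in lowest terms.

Answer: 7/10

Derivation:
Symmetric walk (p = 1/2): the harmonic-function argument gives P(hit 10 before 0 | start at 7) = a/N.
P = 7/10 = 7/10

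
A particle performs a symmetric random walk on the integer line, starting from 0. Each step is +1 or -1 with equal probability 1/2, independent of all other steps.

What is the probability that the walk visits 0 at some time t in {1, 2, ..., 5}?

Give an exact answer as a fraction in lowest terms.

Count via complement. Let g(t,s) = #length-t paths at position s with S_1..S_t all ≠ 0.
g(t,s) = g(t-1,s-1) + g(t-1,s+1) for s ≠ 0; g(t,0) = 0.
t=0: g(0,0)=1
t=1: g(1,-1)=1 g(1,1)=1
t=2: g(2,-2)=1 g(2,2)=1
t=3: g(3,-3)=1 g(3,-1)=1 g(3,1)=1 g(3,3)=1
t=4: g(4,-4)=1 g(4,-2)=2 g(4,2)=2 g(4,4)=1
t=5: g(5,-5)=1 g(5,-3)=3 g(5,-1)=2 g(5,1)=2 g(5,3)=3 g(5,5)=1
Paths never hitting 0: Σ_s g(5,s) = 12
Paths hitting 0: 2^5 - 12 = 20
P = 20/32 = 5/8

Answer: 5/8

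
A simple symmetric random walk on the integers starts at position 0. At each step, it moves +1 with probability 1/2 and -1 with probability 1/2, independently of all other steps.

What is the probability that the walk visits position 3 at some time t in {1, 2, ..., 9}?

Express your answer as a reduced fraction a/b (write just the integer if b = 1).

Count via complement. Let g(t,s) = #length-t paths at position s with S_1..S_t all ≠ 3.
g(t,s) = g(t-1,s-1) + g(t-1,s+1) for s ≠ 3; g(t,3) = 0.
t=0: g(0,0)=1
t=1: g(1,-1)=1 g(1,1)=1
t=2: g(2,-2)=1 g(2,0)=2 g(2,2)=1
t=3: g(3,-3)=1 g(3,-1)=3 g(3,1)=3
t=4: g(4,-4)=1 g(4,-2)=4 g(4,0)=6 g(4,2)=3
t=5: g(5,-5)=1 g(5,-3)=5 g(5,-1)=10 g(5,1)=9
t=6: g(6,-6)=1 g(6,-4)=6 g(6,-2)=15 g(6,0)=19 g(6,2)=9
t=7: g(7,-7)=1 g(7,-5)=7 g(7,-3)=21 g(7,-1)=34 g(7,1)=28
t=8: g(8,-8)=1 g(8,-6)=8 g(8,-4)=28 g(8,-2)=55 g(8,0)=62 g(8,2)=28
t=9: g(9,-9)=1 g(9,-7)=9 g(9,-5)=36 g(9,-3)=83 g(9,-1)=117 g(9,1)=90
Paths never hitting 3: Σ_s g(9,s) = 336
Paths hitting 3: 2^9 - 336 = 176
P = 176/512 = 11/32

Answer: 11/32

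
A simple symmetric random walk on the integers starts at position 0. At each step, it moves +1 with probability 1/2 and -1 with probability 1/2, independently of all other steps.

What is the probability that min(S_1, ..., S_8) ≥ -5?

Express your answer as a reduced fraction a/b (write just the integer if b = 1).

Answer: 123/128

Derivation:
Let f(t,s) = #length-t paths at position s with S_1..S_t all ≥ -5.
f(t,s) = f(t-1,s-1) + f(t-1,s+1) for s ≥ -5; f(t,s) = 0 for s < -5.
t=0: f(0,0)=1
t=1: f(1,-1)=1 f(1,1)=1
t=2: f(2,-2)=1 f(2,0)=2 f(2,2)=1
t=3: f(3,-3)=1 f(3,-1)=3 f(3,1)=3 f(3,3)=1
t=4: f(4,-4)=1 f(4,-2)=4 f(4,0)=6 f(4,2)=4 f(4,4)=1
t=5: f(5,-5)=1 f(5,-3)=5 f(5,-1)=10 f(5,1)=10 f(5,3)=5 f(5,5)=1
t=6: f(6,-4)=6 f(6,-2)=15 f(6,0)=20 f(6,2)=15 f(6,4)=6 f(6,6)=1
t=7: f(7,-5)=6 f(7,-3)=21 f(7,-1)=35 f(7,1)=35 f(7,3)=21 f(7,5)=7 f(7,7)=1
t=8: f(8,-4)=27 f(8,-2)=56 f(8,0)=70 f(8,2)=56 f(8,4)=28 f(8,6)=8 f(8,8)=1
Σ_s f(8,s) = 246
P = 246/256 = 123/128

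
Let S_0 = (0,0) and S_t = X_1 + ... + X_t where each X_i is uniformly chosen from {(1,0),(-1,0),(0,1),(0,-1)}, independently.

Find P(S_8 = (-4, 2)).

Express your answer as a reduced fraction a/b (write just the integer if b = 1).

Answer: 7/1024

Derivation:
Let h be the number of horizontal steps (so 8-h are vertical). To end at (-4,2) need (h-4)/2 right-steps and ((8-h)+2)/2 up-steps.
Sum over h with 4 ≤ h ≤ 6, h ≡ 0 (mod 2), 8-h ≡ 0 (mod 2):
h=4: C(8,4)·C(4,0)·C(4,3) = 70·1·4 = 280
h=6: C(8,6)·C(6,1)·C(2,2) = 28·6·1 = 168
Total favorable: 448
Total paths: 4^8 = 65536
P = 448/65536 = 7/1024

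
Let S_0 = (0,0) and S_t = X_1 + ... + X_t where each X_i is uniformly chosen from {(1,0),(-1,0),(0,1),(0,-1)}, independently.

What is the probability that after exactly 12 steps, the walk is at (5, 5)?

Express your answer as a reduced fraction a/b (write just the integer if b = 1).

Answer: 693/1048576

Derivation:
Let h be the number of horizontal steps (so 12-h are vertical). To end at (5,5) need (h+5)/2 right-steps and ((12-h)+5)/2 up-steps.
Sum over h with 5 ≤ h ≤ 7, h ≡ 1 (mod 2), 12-h ≡ 1 (mod 2):
h=5: C(12,5)·C(5,5)·C(7,6) = 792·1·7 = 5544
h=7: C(12,7)·C(7,6)·C(5,5) = 792·7·1 = 5544
Total favorable: 11088
Total paths: 4^12 = 16777216
P = 11088/16777216 = 693/1048576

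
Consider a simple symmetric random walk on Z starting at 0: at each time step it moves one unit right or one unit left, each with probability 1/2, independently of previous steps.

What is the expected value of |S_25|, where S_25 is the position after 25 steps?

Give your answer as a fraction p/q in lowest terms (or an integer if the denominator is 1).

S_25 takes values m ≡ 1 (mod 2) with |m| ≤ 25; P(S_25=m) = C(25,(25+m)/2)/2^25.
Total paths: 2^25 = 33554432
Distribution: P(S=-25)=1/33554432, P(S=-23)=25/33554432, P(S=-21)=300/33554432, P(S=-19)=2300/33554432, P(S=-17)=12650/33554432, P(S=-15)=53130/33554432, P(S=-13)=177100/33554432, P(S=-11)=480700/33554432, P(S=-9)=1081575/33554432, P(S=-7)=2042975/33554432, P(S=-5)=3268760/33554432, P(S=-3)=4457400/33554432, P(S=-1)=5200300/33554432, P(S=1)=5200300/33554432, P(S=3)=4457400/33554432, P(S=5)=3268760/33554432, P(S=7)=2042975/33554432, P(S=9)=1081575/33554432, P(S=11)=480700/33554432, P(S=13)=177100/33554432, P(S=15)=53130/33554432, P(S=17)=12650/33554432, P(S=19)=2300/33554432, P(S=21)=300/33554432, P(S=23)=25/33554432, P(S=25)=1/33554432
E[|S_25|] = Σ_m |m|·P(S_25=m) = 135207800/33554432 = 16900975/4194304

Answer: 16900975/4194304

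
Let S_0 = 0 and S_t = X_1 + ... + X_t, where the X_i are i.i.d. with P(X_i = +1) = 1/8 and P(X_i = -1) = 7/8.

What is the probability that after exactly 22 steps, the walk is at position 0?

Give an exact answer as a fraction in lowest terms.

To be at 0 after 22 steps: need exactly 11 steps of +1 and 11 of -1.
Number of such sequences: C(22,11) = 705432
Each has probability (1/8)^11 · (7/8)^11 = 1977326743/73786976294838206464
P = 705432 · 1977326743/73786976294838206464 = 174358694870997/9223372036854775808

Answer: 174358694870997/9223372036854775808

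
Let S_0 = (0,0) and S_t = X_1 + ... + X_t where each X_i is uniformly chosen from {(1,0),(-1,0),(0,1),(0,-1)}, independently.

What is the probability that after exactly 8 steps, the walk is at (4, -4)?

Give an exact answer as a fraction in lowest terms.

Let h be the number of horizontal steps (so 8-h are vertical). To end at (4,-4) need (h+4)/2 right-steps and ((8-h)-4)/2 up-steps.
Sum over h with 4 ≤ h ≤ 4, h ≡ 0 (mod 2), 8-h ≡ 0 (mod 2):
h=4: C(8,4)·C(4,4)·C(4,0) = 70·1·1 = 70
Total favorable: 70
Total paths: 4^8 = 65536
P = 70/65536 = 35/32768

Answer: 35/32768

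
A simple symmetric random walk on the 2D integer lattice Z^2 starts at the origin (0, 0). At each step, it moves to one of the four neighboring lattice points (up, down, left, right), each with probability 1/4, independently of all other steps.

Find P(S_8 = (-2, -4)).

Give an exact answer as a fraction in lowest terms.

Let h be the number of horizontal steps (so 8-h are vertical). To end at (-2,-4) need (h-2)/2 right-steps and ((8-h)-4)/2 up-steps.
Sum over h with 2 ≤ h ≤ 4, h ≡ 0 (mod 2), 8-h ≡ 0 (mod 2):
h=2: C(8,2)·C(2,0)·C(6,1) = 28·1·6 = 168
h=4: C(8,4)·C(4,1)·C(4,0) = 70·4·1 = 280
Total favorable: 448
Total paths: 4^8 = 65536
P = 448/65536 = 7/1024

Answer: 7/1024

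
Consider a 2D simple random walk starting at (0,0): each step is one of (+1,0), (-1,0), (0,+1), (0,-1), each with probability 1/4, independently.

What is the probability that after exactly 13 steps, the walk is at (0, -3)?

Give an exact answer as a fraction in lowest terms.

Answer: 1656369/67108864

Derivation:
Let h be the number of horizontal steps (so 13-h are vertical). To end at (0,-3) need (h+0)/2 right-steps and ((13-h)-3)/2 up-steps.
Sum over h with 0 ≤ h ≤ 10, h ≡ 0 (mod 2), 13-h ≡ 1 (mod 2):
h=0: C(13,0)·C(0,0)·C(13,5) = 1·1·1287 = 1287
h=2: C(13,2)·C(2,1)·C(11,4) = 78·2·330 = 51480
h=4: C(13,4)·C(4,2)·C(9,3) = 715·6·84 = 360360
h=6: C(13,6)·C(6,3)·C(7,2) = 1716·20·21 = 720720
h=8: C(13,8)·C(8,4)·C(5,1) = 1287·70·5 = 450450
h=10: C(13,10)·C(10,5)·C(3,0) = 286·252·1 = 72072
Total favorable: 1656369
Total paths: 4^13 = 67108864
P = 1656369/67108864 = 1656369/67108864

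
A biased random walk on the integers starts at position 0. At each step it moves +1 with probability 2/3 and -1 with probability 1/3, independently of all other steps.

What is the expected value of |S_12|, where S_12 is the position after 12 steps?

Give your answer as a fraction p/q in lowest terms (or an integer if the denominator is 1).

Answer: 257372/59049

Derivation:
S_12 takes values m ≡ 0 (mod 2) with |m| ≤ 12; P(S_12=m) = C(12,(12+m)/2) · (2/3)^((12+m)/2) · (1/3)^((12-m)/2).
Distribution: P(S=-12)=1/531441, P(S=-10)=8/177147, P(S=-8)=88/177147, P(S=-6)=1760/531441, P(S=-4)=880/59049, P(S=-2)=2816/59049, P(S=0)=19712/177147, P(S=2)=11264/59049, P(S=4)=14080/59049, P(S=6)=112640/531441, P(S=8)=22528/177147, P(S=10)=8192/177147, P(S=12)=4096/531441
E[|S_12|] = Σ_m |m|·P(S_12=m) = 257372/59049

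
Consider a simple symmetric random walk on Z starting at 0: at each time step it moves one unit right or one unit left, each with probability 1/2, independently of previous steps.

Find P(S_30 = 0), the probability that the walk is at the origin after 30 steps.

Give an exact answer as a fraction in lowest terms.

Answer: 9694845/67108864

Derivation:
To return to 0 after 30 steps: need exactly 15 steps of +1 and 15 of -1.
Favorable paths: C(30,15) = 155117520
Total paths: 2^30 = 1073741824
P = 155117520/1073741824 = 9694845/67108864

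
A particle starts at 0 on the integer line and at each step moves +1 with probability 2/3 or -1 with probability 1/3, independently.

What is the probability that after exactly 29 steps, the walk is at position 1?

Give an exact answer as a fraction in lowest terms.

To reach position 1 after 29 steps: need 15 steps of +1 and 14 steps of -1.
Number of such sequences: C(29,15) = 77558760
Each has probability (2/3)^15 · (1/3)^14 = 32768/68630377364883
P = 77558760 · 32768/68630377364883 = 282382827520/7625597484987

Answer: 282382827520/7625597484987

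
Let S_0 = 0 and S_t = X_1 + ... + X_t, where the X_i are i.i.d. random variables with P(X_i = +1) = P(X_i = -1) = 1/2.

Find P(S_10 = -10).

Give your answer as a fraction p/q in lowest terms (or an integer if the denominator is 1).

To reach position -10 after 10 steps: need 0 steps of +1 and 10 of -1.
Favorable paths: C(10,0) = 1
Total paths: 2^10 = 1024
P = 1/1024 = 1/1024

Answer: 1/1024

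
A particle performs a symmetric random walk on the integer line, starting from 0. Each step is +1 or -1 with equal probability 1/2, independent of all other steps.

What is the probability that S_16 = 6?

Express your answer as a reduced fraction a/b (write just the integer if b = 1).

To reach position 6 after 16 steps: need 11 steps of +1 and 5 of -1.
Favorable paths: C(16,11) = 4368
Total paths: 2^16 = 65536
P = 4368/65536 = 273/4096

Answer: 273/4096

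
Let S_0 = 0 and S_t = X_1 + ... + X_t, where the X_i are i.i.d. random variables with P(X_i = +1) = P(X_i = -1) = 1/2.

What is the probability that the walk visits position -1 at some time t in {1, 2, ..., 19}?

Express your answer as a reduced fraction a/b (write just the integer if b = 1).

Answer: 215955/262144

Derivation:
Count via complement. Let g(t,s) = #length-t paths at position s with S_1..S_t all ≠ -1.
g(t,s) = g(t-1,s-1) + g(t-1,s+1) for s ≠ -1; g(t,-1) = 0.
t=0: g(0,0)=1
t=1: g(1,1)=1
t=2: g(2,0)=1 g(2,2)=1
t=3: g(3,1)=2 g(3,3)=1
t=4: g(4,0)=2 g(4,2)=3 g(4,4)=1
t=5: g(5,1)=5 g(5,3)=4 g(5,5)=1
t=6: g(6,0)=5 g(6,2)=9 g(6,4)=5 g(6,6)=1
t=7: g(7,1)=14 g(7,3)=14 g(7,5)=6 g(7,7)=1
t=8: g(8,0)=14 g(8,2)=28 g(8,4)=20 g(8,6)=7 g(8,8)=1
t=9: g(9,1)=42 g(9,3)=48 g(9,5)=27 g(9,7)=8 g(9,9)=1
t=10: g(10,0)=42 g(10,2)=90 g(10,4)=75 g(10,6)=35 g(10,8)=9 g(10,10)=1
t=11: g(11,1)=132 g(11,3)=165 g(11,5)=110 g(11,7)=44 g(11,9)=10 g(11,11)=1
t=12: g(12,0)=132 g(12,2)=297 g(12,4)=275 g(12,6)=154 g(12,8)=54 g(12,10)=11 g(12,12)=1
t=13: g(13,1)=429 g(13,3)=572 g(13,5)=429 g(13,7)=208 g(13,9)=65 g(13,11)=12 g(13,13)=1
t=14: g(14,0)=429 g(14,2)=1001 g(14,4)=1001 g(14,6)=637 g(14,8)=273 g(14,10)=77 g(14,12)=13 g(14,14)=1
t=15: g(15,1)=1430 g(15,3)=2002 g(15,5)=1638 g(15,7)=910 g(15,9)=350 g(15,11)=90 g(15,13)=14 g(15,15)=1
t=16: g(16,0)=1430 g(16,2)=3432 g(16,4)=3640 g(16,6)=2548 g(16,8)=1260 g(16,10)=440 g(16,12)=104 g(16,14)=15 g(16,16)=1
t=17: g(17,1)=4862 g(17,3)=7072 g(17,5)=6188 g(17,7)=3808 g(17,9)=1700 g(17,11)=544 g(17,13)=119 g(17,15)=16 g(17,17)=1
t=18: g(18,0)=4862 g(18,2)=11934 g(18,4)=13260 g(18,6)=9996 g(18,8)=5508 g(18,10)=2244 g(18,12)=663 g(18,14)=135 g(18,16)=17 g(18,18)=1
t=19: g(19,1)=16796 g(19,3)=25194 g(19,5)=23256 g(19,7)=15504 g(19,9)=7752 g(19,11)=2907 g(19,13)=798 g(19,15)=152 g(19,17)=18 g(19,19)=1
Paths never hitting -1: Σ_s g(19,s) = 92378
Paths hitting -1: 2^19 - 92378 = 431910
P = 431910/524288 = 215955/262144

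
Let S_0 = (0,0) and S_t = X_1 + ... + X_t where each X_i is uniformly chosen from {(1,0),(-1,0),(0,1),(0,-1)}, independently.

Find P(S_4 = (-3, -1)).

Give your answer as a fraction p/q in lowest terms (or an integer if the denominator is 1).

Let h be the number of horizontal steps (so 4-h are vertical). To end at (-3,-1) need (h-3)/2 right-steps and ((4-h)-1)/2 up-steps.
Sum over h with 3 ≤ h ≤ 3, h ≡ 1 (mod 2), 4-h ≡ 1 (mod 2):
h=3: C(4,3)·C(3,0)·C(1,0) = 4·1·1 = 4
Total favorable: 4
Total paths: 4^4 = 256
P = 4/256 = 1/64

Answer: 1/64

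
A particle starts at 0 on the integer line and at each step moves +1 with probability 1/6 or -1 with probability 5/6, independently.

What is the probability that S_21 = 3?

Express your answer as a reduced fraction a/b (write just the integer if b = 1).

Answer: 287041015625/10968475320188928

Derivation:
To reach position 3 after 21 steps: need 12 steps of +1 and 9 steps of -1.
Number of such sequences: C(21,12) = 293930
Each has probability (1/6)^12 · (5/6)^9 = 1953125/21936950640377856
P = 293930 · 1953125/21936950640377856 = 287041015625/10968475320188928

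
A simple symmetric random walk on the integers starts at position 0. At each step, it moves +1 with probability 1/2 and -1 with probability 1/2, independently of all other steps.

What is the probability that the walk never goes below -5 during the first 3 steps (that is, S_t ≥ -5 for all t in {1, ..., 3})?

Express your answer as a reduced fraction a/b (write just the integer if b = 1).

Let f(t,s) = #length-t paths at position s with S_1..S_t all ≥ -5.
f(t,s) = f(t-1,s-1) + f(t-1,s+1) for s ≥ -5; f(t,s) = 0 for s < -5.
t=0: f(0,0)=1
t=1: f(1,-1)=1 f(1,1)=1
t=2: f(2,-2)=1 f(2,0)=2 f(2,2)=1
t=3: f(3,-3)=1 f(3,-1)=3 f(3,1)=3 f(3,3)=1
Σ_s f(3,s) = 8
P = 8/8 = 1

Answer: 1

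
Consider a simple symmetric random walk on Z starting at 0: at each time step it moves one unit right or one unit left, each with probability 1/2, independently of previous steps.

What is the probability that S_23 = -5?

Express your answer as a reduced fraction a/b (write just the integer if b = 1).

Answer: 408595/4194304

Derivation:
To reach position -5 after 23 steps: need 9 steps of +1 and 14 of -1.
Favorable paths: C(23,9) = 817190
Total paths: 2^23 = 8388608
P = 817190/8388608 = 408595/4194304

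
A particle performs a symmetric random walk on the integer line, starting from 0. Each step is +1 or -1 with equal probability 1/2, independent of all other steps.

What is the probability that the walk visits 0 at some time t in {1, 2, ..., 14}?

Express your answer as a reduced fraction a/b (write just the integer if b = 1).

Answer: 1619/2048

Derivation:
Count via complement. Let g(t,s) = #length-t paths at position s with S_1..S_t all ≠ 0.
g(t,s) = g(t-1,s-1) + g(t-1,s+1) for s ≠ 0; g(t,0) = 0.
t=0: g(0,0)=1
t=1: g(1,-1)=1 g(1,1)=1
t=2: g(2,-2)=1 g(2,2)=1
t=3: g(3,-3)=1 g(3,-1)=1 g(3,1)=1 g(3,3)=1
t=4: g(4,-4)=1 g(4,-2)=2 g(4,2)=2 g(4,4)=1
t=5: g(5,-5)=1 g(5,-3)=3 g(5,-1)=2 g(5,1)=2 g(5,3)=3 g(5,5)=1
t=6: g(6,-6)=1 g(6,-4)=4 g(6,-2)=5 g(6,2)=5 g(6,4)=4 g(6,6)=1
t=7: g(7,-7)=1 g(7,-5)=5 g(7,-3)=9 g(7,-1)=5 g(7,1)=5 g(7,3)=9 g(7,5)=5 g(7,7)=1
t=8: g(8,-8)=1 g(8,-6)=6 g(8,-4)=14 g(8,-2)=14 g(8,2)=14 g(8,4)=14 g(8,6)=6 g(8,8)=1
t=9: g(9,-9)=1 g(9,-7)=7 g(9,-5)=20 g(9,-3)=28 g(9,-1)=14 g(9,1)=14 g(9,3)=28 g(9,5)=20 g(9,7)=7 g(9,9)=1
t=10: g(10,-10)=1 g(10,-8)=8 g(10,-6)=27 g(10,-4)=48 g(10,-2)=42 g(10,2)=42 g(10,4)=48 g(10,6)=27 g(10,8)=8 g(10,10)=1
t=11: g(11,-11)=1 g(11,-9)=9 g(11,-7)=35 g(11,-5)=75 g(11,-3)=90 g(11,-1)=42 g(11,1)=42 g(11,3)=90 g(11,5)=75 g(11,7)=35 g(11,9)=9 g(11,11)=1
t=12: g(12,-12)=1 g(12,-10)=10 g(12,-8)=44 g(12,-6)=110 g(12,-4)=165 g(12,-2)=132 g(12,2)=132 g(12,4)=165 g(12,6)=110 g(12,8)=44 g(12,10)=10 g(12,12)=1
t=13: g(13,-13)=1 g(13,-11)=11 g(13,-9)=54 g(13,-7)=154 g(13,-5)=275 g(13,-3)=297 g(13,-1)=132 g(13,1)=132 g(13,3)=297 g(13,5)=275 g(13,7)=154 g(13,9)=54 g(13,11)=11 g(13,13)=1
t=14: g(14,-14)=1 g(14,-12)=12 g(14,-10)=65 g(14,-8)=208 g(14,-6)=429 g(14,-4)=572 g(14,-2)=429 g(14,2)=429 g(14,4)=572 g(14,6)=429 g(14,8)=208 g(14,10)=65 g(14,12)=12 g(14,14)=1
Paths never hitting 0: Σ_s g(14,s) = 3432
Paths hitting 0: 2^14 - 3432 = 12952
P = 12952/16384 = 1619/2048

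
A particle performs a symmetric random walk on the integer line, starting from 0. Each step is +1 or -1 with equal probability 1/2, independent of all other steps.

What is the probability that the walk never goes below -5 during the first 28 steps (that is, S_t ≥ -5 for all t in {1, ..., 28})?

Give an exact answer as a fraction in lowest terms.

Answer: 98659305/134217728

Derivation:
Let f(t,s) = #length-t paths at position s with S_1..S_t all ≥ -5.
f(t,s) = f(t-1,s-1) + f(t-1,s+1) for s ≥ -5; f(t,s) = 0 for s < -5.
t=0: f(0,0)=1
t=1: f(1,-1)=1 f(1,1)=1
t=2: f(2,-2)=1 f(2,0)=2 f(2,2)=1
t=3: f(3,-3)=1 f(3,-1)=3 f(3,1)=3 f(3,3)=1
t=4: f(4,-4)=1 f(4,-2)=4 f(4,0)=6 f(4,2)=4 f(4,4)=1
t=5: f(5,-5)=1 f(5,-3)=5 f(5,-1)=10 f(5,1)=10 f(5,3)=5 f(5,5)=1
t=6: f(6,-4)=6 f(6,-2)=15 f(6,0)=20 f(6,2)=15 f(6,4)=6 f(6,6)=1
t=7: f(7,-5)=6 f(7,-3)=21 f(7,-1)=35 f(7,1)=35 f(7,3)=21 f(7,5)=7 f(7,7)=1
t=8: f(8,-4)=27 f(8,-2)=56 f(8,0)=70 f(8,2)=56 f(8,4)=28 f(8,6)=8 f(8,8)=1
t=9: f(9,-5)=27 f(9,-3)=83 f(9,-1)=126 f(9,1)=126 f(9,3)=84 f(9,5)=36 f(9,7)=9 f(9,9)=1
t=10: f(10,-4)=110 f(10,-2)=209 f(10,0)=252 f(10,2)=210 f(10,4)=120 f(10,6)=45 f(10,8)=10 f(10,10)=1
t=11: f(11,-5)=110 f(11,-3)=319 f(11,-1)=461 f(11,1)=462 f(11,3)=330 f(11,5)=165 f(11,7)=55 f(11,9)=11 f(11,11)=1
t=12: f(12,-4)=429 f(12,-2)=780 f(12,0)=923 f(12,2)=792 f(12,4)=495 f(12,6)=220 f(12,8)=66 f(12,10)=12 f(12,12)=1
t=13: f(13,-5)=429 f(13,-3)=1209 f(13,-1)=1703 f(13,1)=1715 f(13,3)=1287 f(13,5)=715 f(13,7)=286 f(13,9)=78 f(13,11)=13 f(13,13)=1
t=14: f(14,-4)=1638 f(14,-2)=2912 f(14,0)=3418 f(14,2)=3002 f(14,4)=2002 f(14,6)=1001 f(14,8)=364 f(14,10)=91 f(14,12)=14 f(14,14)=1
t=15: f(15,-5)=1638 f(15,-3)=4550 f(15,-1)=6330 f(15,1)=6420 f(15,3)=5004 f(15,5)=3003 f(15,7)=1365 f(15,9)=455 f(15,11)=105 f(15,13)=15 f(15,15)=1
t=16: f(16,-4)=6188 f(16,-2)=10880 f(16,0)=12750 f(16,2)=11424 f(16,4)=8007 f(16,6)=4368 f(16,8)=1820 f(16,10)=560 f(16,12)=120 f(16,14)=16 f(16,16)=1
t=17: f(17,-5)=6188 f(17,-3)=17068 f(17,-1)=23630 f(17,1)=24174 f(17,3)=19431 f(17,5)=12375 f(17,7)=6188 f(17,9)=2380 f(17,11)=680 f(17,13)=136 f(17,15)=17 f(17,17)=1
t=18: f(18,-4)=23256 f(18,-2)=40698 f(18,0)=47804 f(18,2)=43605 f(18,4)=31806 f(18,6)=18563 f(18,8)=8568 f(18,10)=3060 f(18,12)=816 f(18,14)=153 f(18,16)=18 f(18,18)=1
t=19: f(19,-5)=23256 f(19,-3)=63954 f(19,-1)=88502 f(19,1)=91409 f(19,3)=75411 f(19,5)=50369 f(19,7)=27131 f(19,9)=11628 f(19,11)=3876 f(19,13)=969 f(19,15)=171 f(19,17)=19 f(19,19)=1
t=20: f(20,-4)=87210 f(20,-2)=152456 f(20,0)=179911 f(20,2)=166820 f(20,4)=125780 f(20,6)=77500 f(20,8)=38759 f(20,10)=15504 f(20,12)=4845 f(20,14)=1140 f(20,16)=190 f(20,18)=20 f(20,20)=1
t=21: f(21,-5)=87210 f(21,-3)=239666 f(21,-1)=332367 f(21,1)=346731 f(21,3)=292600 f(21,5)=203280 f(21,7)=116259 f(21,9)=54263 f(21,11)=20349 f(21,13)=5985 f(21,15)=1330 f(21,17)=210 f(21,19)=21 f(21,21)=1
t=22: f(22,-4)=326876 f(22,-2)=572033 f(22,0)=679098 f(22,2)=639331 f(22,4)=495880 f(22,6)=319539 f(22,8)=170522 f(22,10)=74612 f(22,12)=26334 f(22,14)=7315 f(22,16)=1540 f(22,18)=231 f(22,20)=22 f(22,22)=1
t=23: f(23,-5)=326876 f(23,-3)=898909 f(23,-1)=1251131 f(23,1)=1318429 f(23,3)=1135211 f(23,5)=815419 f(23,7)=490061 f(23,9)=245134 f(23,11)=100946 f(23,13)=33649 f(23,15)=8855 f(23,17)=1771 f(23,19)=253 f(23,21)=23 f(23,23)=1
t=24: f(24,-4)=1225785 f(24,-2)=2150040 f(24,0)=2569560 f(24,2)=2453640 f(24,4)=1950630 f(24,6)=1305480 f(24,8)=735195 f(24,10)=346080 f(24,12)=134595 f(24,14)=42504 f(24,16)=10626 f(24,18)=2024 f(24,20)=276 f(24,22)=24 f(24,24)=1
t=25: f(25,-5)=1225785 f(25,-3)=3375825 f(25,-1)=4719600 f(25,1)=5023200 f(25,3)=4404270 f(25,5)=3256110 f(25,7)=2040675 f(25,9)=1081275 f(25,11)=480675 f(25,13)=177099 f(25,15)=53130 f(25,17)=12650 f(25,19)=2300 f(25,21)=300 f(25,23)=25 f(25,25)=1
t=26: f(26,-4)=4601610 f(26,-2)=8095425 f(26,0)=9742800 f(26,2)=9427470 f(26,4)=7660380 f(26,6)=5296785 f(26,8)=3121950 f(26,10)=1561950 f(26,12)=657774 f(26,14)=230229 f(26,16)=65780 f(26,18)=14950 f(26,20)=2600 f(26,22)=325 f(26,24)=26 f(26,26)=1
t=27: f(27,-5)=4601610 f(27,-3)=12697035 f(27,-1)=17838225 f(27,1)=19170270 f(27,3)=17087850 f(27,5)=12957165 f(27,7)=8418735 f(27,9)=4683900 f(27,11)=2219724 f(27,13)=888003 f(27,15)=296009 f(27,17)=80730 f(27,19)=17550 f(27,21)=2925 f(27,23)=351 f(27,25)=27 f(27,27)=1
t=28: f(28,-4)=17298645 f(28,-2)=30535260 f(28,0)=37008495 f(28,2)=36258120 f(28,4)=30045015 f(28,6)=21375900 f(28,8)=13102635 f(28,10)=6903624 f(28,12)=3107727 f(28,14)=1184012 f(28,16)=376739 f(28,18)=98280 f(28,20)=20475 f(28,22)=3276 f(28,24)=378 f(28,26)=28 f(28,28)=1
Σ_s f(28,s) = 197318610
P = 197318610/268435456 = 98659305/134217728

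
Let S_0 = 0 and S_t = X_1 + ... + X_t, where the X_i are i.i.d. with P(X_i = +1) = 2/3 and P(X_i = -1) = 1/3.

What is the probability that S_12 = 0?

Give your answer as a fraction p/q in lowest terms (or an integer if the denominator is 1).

Answer: 19712/177147

Derivation:
To be at 0 after 12 steps: need exactly 6 steps of +1 and 6 of -1.
Number of such sequences: C(12,6) = 924
Each has probability (2/3)^6 · (1/3)^6 = 64/531441
P = 924 · 64/531441 = 19712/177147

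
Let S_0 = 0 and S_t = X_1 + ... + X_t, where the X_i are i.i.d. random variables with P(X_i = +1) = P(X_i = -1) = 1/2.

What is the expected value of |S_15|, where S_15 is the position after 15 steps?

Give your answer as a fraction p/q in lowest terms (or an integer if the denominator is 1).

S_15 takes values m ≡ 1 (mod 2) with |m| ≤ 15; P(S_15=m) = C(15,(15+m)/2)/2^15.
Total paths: 2^15 = 32768
Distribution: P(S=-15)=1/32768, P(S=-13)=15/32768, P(S=-11)=105/32768, P(S=-9)=455/32768, P(S=-7)=1365/32768, P(S=-5)=3003/32768, P(S=-3)=5005/32768, P(S=-1)=6435/32768, P(S=1)=6435/32768, P(S=3)=5005/32768, P(S=5)=3003/32768, P(S=7)=1365/32768, P(S=9)=455/32768, P(S=11)=105/32768, P(S=13)=15/32768, P(S=15)=1/32768
E[|S_15|] = Σ_m |m|·P(S_15=m) = 102960/32768 = 6435/2048

Answer: 6435/2048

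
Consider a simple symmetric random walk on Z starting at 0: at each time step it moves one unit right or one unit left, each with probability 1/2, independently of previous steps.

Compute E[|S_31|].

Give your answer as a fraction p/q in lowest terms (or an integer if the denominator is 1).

S_31 takes values m ≡ 1 (mod 2) with |m| ≤ 31; P(S_31=m) = C(31,(31+m)/2)/2^31.
Total paths: 2^31 = 2147483648
Distribution: P(S=-31)=1/2147483648, P(S=-29)=31/2147483648, P(S=-27)=465/2147483648, P(S=-25)=4495/2147483648, P(S=-23)=31465/2147483648, P(S=-21)=169911/2147483648, P(S=-19)=736281/2147483648, P(S=-17)=2629575/2147483648, P(S=-15)=7888725/2147483648, P(S=-13)=20160075/2147483648, P(S=-11)=44352165/2147483648, P(S=-9)=84672315/2147483648, P(S=-7)=141120525/2147483648, P(S=-5)=206253075/2147483648, P(S=-3)=265182525/2147483648, P(S=-1)=300540195/2147483648, P(S=1)=300540195/2147483648, P(S=3)=265182525/2147483648, P(S=5)=206253075/2147483648, P(S=7)=141120525/2147483648, P(S=9)=84672315/2147483648, P(S=11)=44352165/2147483648, P(S=13)=20160075/2147483648, P(S=15)=7888725/2147483648, P(S=17)=2629575/2147483648, P(S=19)=736281/2147483648, P(S=21)=169911/2147483648, P(S=23)=31465/2147483648, P(S=25)=4495/2147483648, P(S=27)=465/2147483648, P(S=29)=31/2147483648, P(S=31)=1/2147483648
E[|S_31|] = Σ_m |m|·P(S_31=m) = 9617286240/2147483648 = 300540195/67108864

Answer: 300540195/67108864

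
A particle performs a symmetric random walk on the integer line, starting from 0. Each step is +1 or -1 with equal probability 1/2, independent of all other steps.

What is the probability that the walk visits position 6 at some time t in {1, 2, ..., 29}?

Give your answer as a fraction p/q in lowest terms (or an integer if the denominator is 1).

Count via complement. Let g(t,s) = #length-t paths at position s with S_1..S_t all ≠ 6.
g(t,s) = g(t-1,s-1) + g(t-1,s+1) for s ≠ 6; g(t,6) = 0.
t=0: g(0,0)=1
t=1: g(1,-1)=1 g(1,1)=1
t=2: g(2,-2)=1 g(2,0)=2 g(2,2)=1
t=3: g(3,-3)=1 g(3,-1)=3 g(3,1)=3 g(3,3)=1
t=4: g(4,-4)=1 g(4,-2)=4 g(4,0)=6 g(4,2)=4 g(4,4)=1
t=5: g(5,-5)=1 g(5,-3)=5 g(5,-1)=10 g(5,1)=10 g(5,3)=5 g(5,5)=1
t=6: g(6,-6)=1 g(6,-4)=6 g(6,-2)=15 g(6,0)=20 g(6,2)=15 g(6,4)=6
t=7: g(7,-7)=1 g(7,-5)=7 g(7,-3)=21 g(7,-1)=35 g(7,1)=35 g(7,3)=21 g(7,5)=6
t=8: g(8,-8)=1 g(8,-6)=8 g(8,-4)=28 g(8,-2)=56 g(8,0)=70 g(8,2)=56 g(8,4)=27
t=9: g(9,-9)=1 g(9,-7)=9 g(9,-5)=36 g(9,-3)=84 g(9,-1)=126 g(9,1)=126 g(9,3)=83 g(9,5)=27
t=10: g(10,-10)=1 g(10,-8)=10 g(10,-6)=45 g(10,-4)=120 g(10,-2)=210 g(10,0)=252 g(10,2)=209 g(10,4)=110
t=11: g(11,-11)=1 g(11,-9)=11 g(11,-7)=55 g(11,-5)=165 g(11,-3)=330 g(11,-1)=462 g(11,1)=461 g(11,3)=319 g(11,5)=110
t=12: g(12,-12)=1 g(12,-10)=12 g(12,-8)=66 g(12,-6)=220 g(12,-4)=495 g(12,-2)=792 g(12,0)=923 g(12,2)=780 g(12,4)=429
t=13: g(13,-13)=1 g(13,-11)=13 g(13,-9)=78 g(13,-7)=286 g(13,-5)=715 g(13,-3)=1287 g(13,-1)=1715 g(13,1)=1703 g(13,3)=1209 g(13,5)=429
t=14: g(14,-14)=1 g(14,-12)=14 g(14,-10)=91 g(14,-8)=364 g(14,-6)=1001 g(14,-4)=2002 g(14,-2)=3002 g(14,0)=3418 g(14,2)=2912 g(14,4)=1638
t=15: g(15,-15)=1 g(15,-13)=15 g(15,-11)=105 g(15,-9)=455 g(15,-7)=1365 g(15,-5)=3003 g(15,-3)=5004 g(15,-1)=6420 g(15,1)=6330 g(15,3)=4550 g(15,5)=1638
t=16: g(16,-16)=1 g(16,-14)=16 g(16,-12)=120 g(16,-10)=560 g(16,-8)=1820 g(16,-6)=4368 g(16,-4)=8007 g(16,-2)=11424 g(16,0)=12750 g(16,2)=10880 g(16,4)=6188
t=17: g(17,-17)=1 g(17,-15)=17 g(17,-13)=136 g(17,-11)=680 g(17,-9)=2380 g(17,-7)=6188 g(17,-5)=12375 g(17,-3)=19431 g(17,-1)=24174 g(17,1)=23630 g(17,3)=17068 g(17,5)=6188
t=18: g(18,-18)=1 g(18,-16)=18 g(18,-14)=153 g(18,-12)=816 g(18,-10)=3060 g(18,-8)=8568 g(18,-6)=18563 g(18,-4)=31806 g(18,-2)=43605 g(18,0)=47804 g(18,2)=40698 g(18,4)=23256
t=19: g(19,-19)=1 g(19,-17)=19 g(19,-15)=171 g(19,-13)=969 g(19,-11)=3876 g(19,-9)=11628 g(19,-7)=27131 g(19,-5)=50369 g(19,-3)=75411 g(19,-1)=91409 g(19,1)=88502 g(19,3)=63954 g(19,5)=23256
t=20: g(20,-20)=1 g(20,-18)=20 g(20,-16)=190 g(20,-14)=1140 g(20,-12)=4845 g(20,-10)=15504 g(20,-8)=38759 g(20,-6)=77500 g(20,-4)=125780 g(20,-2)=166820 g(20,0)=179911 g(20,2)=152456 g(20,4)=87210
t=21: g(21,-21)=1 g(21,-19)=21 g(21,-17)=210 g(21,-15)=1330 g(21,-13)=5985 g(21,-11)=20349 g(21,-9)=54263 g(21,-7)=116259 g(21,-5)=203280 g(21,-3)=292600 g(21,-1)=346731 g(21,1)=332367 g(21,3)=239666 g(21,5)=87210
t=22: g(22,-22)=1 g(22,-20)=22 g(22,-18)=231 g(22,-16)=1540 g(22,-14)=7315 g(22,-12)=26334 g(22,-10)=74612 g(22,-8)=170522 g(22,-6)=319539 g(22,-4)=495880 g(22,-2)=639331 g(22,0)=679098 g(22,2)=572033 g(22,4)=326876
t=23: g(23,-23)=1 g(23,-21)=23 g(23,-19)=253 g(23,-17)=1771 g(23,-15)=8855 g(23,-13)=33649 g(23,-11)=100946 g(23,-9)=245134 g(23,-7)=490061 g(23,-5)=815419 g(23,-3)=1135211 g(23,-1)=1318429 g(23,1)=1251131 g(23,3)=898909 g(23,5)=326876
t=24: g(24,-24)=1 g(24,-22)=24 g(24,-20)=276 g(24,-18)=2024 g(24,-16)=10626 g(24,-14)=42504 g(24,-12)=134595 g(24,-10)=346080 g(24,-8)=735195 g(24,-6)=1305480 g(24,-4)=1950630 g(24,-2)=2453640 g(24,0)=2569560 g(24,2)=2150040 g(24,4)=1225785
t=25: g(25,-25)=1 g(25,-23)=25 g(25,-21)=300 g(25,-19)=2300 g(25,-17)=12650 g(25,-15)=53130 g(25,-13)=177099 g(25,-11)=480675 g(25,-9)=1081275 g(25,-7)=2040675 g(25,-5)=3256110 g(25,-3)=4404270 g(25,-1)=5023200 g(25,1)=4719600 g(25,3)=3375825 g(25,5)=1225785
t=26: g(26,-26)=1 g(26,-24)=26 g(26,-22)=325 g(26,-20)=2600 g(26,-18)=14950 g(26,-16)=65780 g(26,-14)=230229 g(26,-12)=657774 g(26,-10)=1561950 g(26,-8)=3121950 g(26,-6)=5296785 g(26,-4)=7660380 g(26,-2)=9427470 g(26,0)=9742800 g(26,2)=8095425 g(26,4)=4601610
t=27: g(27,-27)=1 g(27,-25)=27 g(27,-23)=351 g(27,-21)=2925 g(27,-19)=17550 g(27,-17)=80730 g(27,-15)=296009 g(27,-13)=888003 g(27,-11)=2219724 g(27,-9)=4683900 g(27,-7)=8418735 g(27,-5)=12957165 g(27,-3)=17087850 g(27,-1)=19170270 g(27,1)=17838225 g(27,3)=12697035 g(27,5)=4601610
t=28: g(28,-28)=1 g(28,-26)=28 g(28,-24)=378 g(28,-22)=3276 g(28,-20)=20475 g(28,-18)=98280 g(28,-16)=376739 g(28,-14)=1184012 g(28,-12)=3107727 g(28,-10)=6903624 g(28,-8)=13102635 g(28,-6)=21375900 g(28,-4)=30045015 g(28,-2)=36258120 g(28,0)=37008495 g(28,2)=30535260 g(28,4)=17298645
t=29: g(29,-29)=1 g(29,-27)=29 g(29,-25)=406 g(29,-23)=3654 g(29,-21)=23751 g(29,-19)=118755 g(29,-17)=475019 g(29,-15)=1560751 g(29,-13)=4291739 g(29,-11)=10011351 g(29,-9)=20006259 g(29,-7)=34478535 g(29,-5)=51420915 g(29,-3)=66303135 g(29,-1)=73266615 g(29,1)=67543755 g(29,3)=47833905 g(29,5)=17298645
Paths never hitting 6: Σ_s g(29,s) = 394637220
Paths hitting 6: 2^29 - 394637220 = 142233692
P = 142233692/536870912 = 35558423/134217728

Answer: 35558423/134217728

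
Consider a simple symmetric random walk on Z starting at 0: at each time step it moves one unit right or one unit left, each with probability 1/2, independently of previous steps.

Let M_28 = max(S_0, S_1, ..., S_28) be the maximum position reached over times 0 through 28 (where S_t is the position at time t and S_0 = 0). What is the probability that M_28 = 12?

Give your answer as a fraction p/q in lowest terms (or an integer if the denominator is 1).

Answer: 3108105/268435456

Derivation:
Let M_28 = max(S_0,...,S_28). Use the reflection principle: for j ≥ 1, #{paths with M_28 ≥ j} = #{S_28 ≥ j} + #{S_28 ≥ j+1}.
By reflection, #{M_28 ≥ 12} = #{S_28 ≥ 12} + #{S_28 ≥ 13} = 4791323 + 1683218 = 6474541.
#{M_28 ≥ 13} = #{S_28 ≥ 13} + #{S_28 ≥ 14} = 1683218 + 1683218 = 3366436.
#{M_28 = 12} = 6474541 - 3366436 = 3108105.
P(M_28 = 12) = 3108105/268435456 = 3108105/268435456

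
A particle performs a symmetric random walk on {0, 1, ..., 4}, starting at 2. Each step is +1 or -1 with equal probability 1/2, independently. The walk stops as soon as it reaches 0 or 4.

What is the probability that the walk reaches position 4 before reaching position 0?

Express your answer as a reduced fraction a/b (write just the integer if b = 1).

Answer: 1/2

Derivation:
Symmetric walk (p = 1/2): the harmonic-function argument gives P(hit 4 before 0 | start at 2) = a/N.
P = 2/4 = 1/2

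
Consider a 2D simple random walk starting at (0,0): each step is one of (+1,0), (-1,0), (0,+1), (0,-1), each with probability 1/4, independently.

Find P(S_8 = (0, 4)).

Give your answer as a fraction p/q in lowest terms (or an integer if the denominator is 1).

Let h be the number of horizontal steps (so 8-h are vertical). To end at (0,4) need (h+0)/2 right-steps and ((8-h)+4)/2 up-steps.
Sum over h with 0 ≤ h ≤ 4, h ≡ 0 (mod 2), 8-h ≡ 0 (mod 2):
h=0: C(8,0)·C(0,0)·C(8,6) = 1·1·28 = 28
h=2: C(8,2)·C(2,1)·C(6,5) = 28·2·6 = 336
h=4: C(8,4)·C(4,2)·C(4,4) = 70·6·1 = 420
Total favorable: 784
Total paths: 4^8 = 65536
P = 784/65536 = 49/4096

Answer: 49/4096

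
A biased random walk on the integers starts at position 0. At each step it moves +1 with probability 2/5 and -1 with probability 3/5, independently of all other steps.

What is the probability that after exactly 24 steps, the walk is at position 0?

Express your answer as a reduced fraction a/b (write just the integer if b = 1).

To be at 0 after 24 steps: need exactly 12 steps of +1 and 12 of -1.
Number of such sequences: C(24,12) = 2704156
Each has probability (2/5)^12 · (3/5)^12 = 2176782336/59604644775390625
P = 2704156 · 2176782336/59604644775390625 = 5886359014588416/59604644775390625

Answer: 5886359014588416/59604644775390625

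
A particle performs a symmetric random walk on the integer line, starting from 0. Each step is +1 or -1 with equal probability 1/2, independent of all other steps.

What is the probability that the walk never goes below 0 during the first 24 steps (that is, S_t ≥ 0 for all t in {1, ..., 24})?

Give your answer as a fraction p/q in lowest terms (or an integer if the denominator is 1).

Let f(t,s) = #length-t paths at position s with S_1..S_t all ≥ 0.
f(t,s) = f(t-1,s-1) + f(t-1,s+1) for s ≥ 0; f(t,s) = 0 for s < 0.
t=0: f(0,0)=1
t=1: f(1,1)=1
t=2: f(2,0)=1 f(2,2)=1
t=3: f(3,1)=2 f(3,3)=1
t=4: f(4,0)=2 f(4,2)=3 f(4,4)=1
t=5: f(5,1)=5 f(5,3)=4 f(5,5)=1
t=6: f(6,0)=5 f(6,2)=9 f(6,4)=5 f(6,6)=1
t=7: f(7,1)=14 f(7,3)=14 f(7,5)=6 f(7,7)=1
t=8: f(8,0)=14 f(8,2)=28 f(8,4)=20 f(8,6)=7 f(8,8)=1
t=9: f(9,1)=42 f(9,3)=48 f(9,5)=27 f(9,7)=8 f(9,9)=1
t=10: f(10,0)=42 f(10,2)=90 f(10,4)=75 f(10,6)=35 f(10,8)=9 f(10,10)=1
t=11: f(11,1)=132 f(11,3)=165 f(11,5)=110 f(11,7)=44 f(11,9)=10 f(11,11)=1
t=12: f(12,0)=132 f(12,2)=297 f(12,4)=275 f(12,6)=154 f(12,8)=54 f(12,10)=11 f(12,12)=1
t=13: f(13,1)=429 f(13,3)=572 f(13,5)=429 f(13,7)=208 f(13,9)=65 f(13,11)=12 f(13,13)=1
t=14: f(14,0)=429 f(14,2)=1001 f(14,4)=1001 f(14,6)=637 f(14,8)=273 f(14,10)=77 f(14,12)=13 f(14,14)=1
t=15: f(15,1)=1430 f(15,3)=2002 f(15,5)=1638 f(15,7)=910 f(15,9)=350 f(15,11)=90 f(15,13)=14 f(15,15)=1
t=16: f(16,0)=1430 f(16,2)=3432 f(16,4)=3640 f(16,6)=2548 f(16,8)=1260 f(16,10)=440 f(16,12)=104 f(16,14)=15 f(16,16)=1
t=17: f(17,1)=4862 f(17,3)=7072 f(17,5)=6188 f(17,7)=3808 f(17,9)=1700 f(17,11)=544 f(17,13)=119 f(17,15)=16 f(17,17)=1
t=18: f(18,0)=4862 f(18,2)=11934 f(18,4)=13260 f(18,6)=9996 f(18,8)=5508 f(18,10)=2244 f(18,12)=663 f(18,14)=135 f(18,16)=17 f(18,18)=1
t=19: f(19,1)=16796 f(19,3)=25194 f(19,5)=23256 f(19,7)=15504 f(19,9)=7752 f(19,11)=2907 f(19,13)=798 f(19,15)=152 f(19,17)=18 f(19,19)=1
t=20: f(20,0)=16796 f(20,2)=41990 f(20,4)=48450 f(20,6)=38760 f(20,8)=23256 f(20,10)=10659 f(20,12)=3705 f(20,14)=950 f(20,16)=170 f(20,18)=19 f(20,20)=1
t=21: f(21,1)=58786 f(21,3)=90440 f(21,5)=87210 f(21,7)=62016 f(21,9)=33915 f(21,11)=14364 f(21,13)=4655 f(21,15)=1120 f(21,17)=189 f(21,19)=20 f(21,21)=1
t=22: f(22,0)=58786 f(22,2)=149226 f(22,4)=177650 f(22,6)=149226 f(22,8)=95931 f(22,10)=48279 f(22,12)=19019 f(22,14)=5775 f(22,16)=1309 f(22,18)=209 f(22,20)=21 f(22,22)=1
t=23: f(23,1)=208012 f(23,3)=326876 f(23,5)=326876 f(23,7)=245157 f(23,9)=144210 f(23,11)=67298 f(23,13)=24794 f(23,15)=7084 f(23,17)=1518 f(23,19)=230 f(23,21)=22 f(23,23)=1
t=24: f(24,0)=208012 f(24,2)=534888 f(24,4)=653752 f(24,6)=572033 f(24,8)=389367 f(24,10)=211508 f(24,12)=92092 f(24,14)=31878 f(24,16)=8602 f(24,18)=1748 f(24,20)=252 f(24,22)=23 f(24,24)=1
Σ_s f(24,s) = 2704156
P = 2704156/16777216 = 676039/4194304

Answer: 676039/4194304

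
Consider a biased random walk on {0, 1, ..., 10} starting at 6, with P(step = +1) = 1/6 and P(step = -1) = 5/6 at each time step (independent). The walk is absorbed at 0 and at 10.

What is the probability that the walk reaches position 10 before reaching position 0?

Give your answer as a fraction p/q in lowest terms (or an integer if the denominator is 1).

Biased walk: p = 1/6, q = 5/6, r = q/p = 5
Gambler's ruin: P(hit 10 before 0 | start at 6) = (1 - r^a)/(1 - r^N)
r^6 = 15625; r^10 = 9765625
P = (1 - 15625) / (1 - 9765625) = -15624 / -9765624 = 651/406901

Answer: 651/406901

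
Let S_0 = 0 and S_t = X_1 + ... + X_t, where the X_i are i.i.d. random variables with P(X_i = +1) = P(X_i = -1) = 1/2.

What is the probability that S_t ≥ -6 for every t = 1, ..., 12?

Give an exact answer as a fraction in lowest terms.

Answer: 1969/2048

Derivation:
Let f(t,s) = #length-t paths at position s with S_1..S_t all ≥ -6.
f(t,s) = f(t-1,s-1) + f(t-1,s+1) for s ≥ -6; f(t,s) = 0 for s < -6.
t=0: f(0,0)=1
t=1: f(1,-1)=1 f(1,1)=1
t=2: f(2,-2)=1 f(2,0)=2 f(2,2)=1
t=3: f(3,-3)=1 f(3,-1)=3 f(3,1)=3 f(3,3)=1
t=4: f(4,-4)=1 f(4,-2)=4 f(4,0)=6 f(4,2)=4 f(4,4)=1
t=5: f(5,-5)=1 f(5,-3)=5 f(5,-1)=10 f(5,1)=10 f(5,3)=5 f(5,5)=1
t=6: f(6,-6)=1 f(6,-4)=6 f(6,-2)=15 f(6,0)=20 f(6,2)=15 f(6,4)=6 f(6,6)=1
t=7: f(7,-5)=7 f(7,-3)=21 f(7,-1)=35 f(7,1)=35 f(7,3)=21 f(7,5)=7 f(7,7)=1
t=8: f(8,-6)=7 f(8,-4)=28 f(8,-2)=56 f(8,0)=70 f(8,2)=56 f(8,4)=28 f(8,6)=8 f(8,8)=1
t=9: f(9,-5)=35 f(9,-3)=84 f(9,-1)=126 f(9,1)=126 f(9,3)=84 f(9,5)=36 f(9,7)=9 f(9,9)=1
t=10: f(10,-6)=35 f(10,-4)=119 f(10,-2)=210 f(10,0)=252 f(10,2)=210 f(10,4)=120 f(10,6)=45 f(10,8)=10 f(10,10)=1
t=11: f(11,-5)=154 f(11,-3)=329 f(11,-1)=462 f(11,1)=462 f(11,3)=330 f(11,5)=165 f(11,7)=55 f(11,9)=11 f(11,11)=1
t=12: f(12,-6)=154 f(12,-4)=483 f(12,-2)=791 f(12,0)=924 f(12,2)=792 f(12,4)=495 f(12,6)=220 f(12,8)=66 f(12,10)=12 f(12,12)=1
Σ_s f(12,s) = 3938
P = 3938/4096 = 1969/2048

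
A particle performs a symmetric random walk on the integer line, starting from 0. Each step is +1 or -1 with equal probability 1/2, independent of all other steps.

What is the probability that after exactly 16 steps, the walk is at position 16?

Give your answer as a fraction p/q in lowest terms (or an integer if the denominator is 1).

To reach position 16 after 16 steps: need 16 steps of +1 and 0 of -1.
Favorable paths: C(16,16) = 1
Total paths: 2^16 = 65536
P = 1/65536 = 1/65536

Answer: 1/65536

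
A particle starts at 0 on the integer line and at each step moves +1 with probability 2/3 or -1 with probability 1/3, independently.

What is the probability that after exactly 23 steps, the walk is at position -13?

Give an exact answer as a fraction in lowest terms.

To reach position -13 after 23 steps: need 5 steps of +1 and 18 steps of -1.
Number of such sequences: C(23,5) = 33649
Each has probability (2/3)^5 · (1/3)^18 = 32/94143178827
P = 33649 · 32/94143178827 = 1076768/94143178827

Answer: 1076768/94143178827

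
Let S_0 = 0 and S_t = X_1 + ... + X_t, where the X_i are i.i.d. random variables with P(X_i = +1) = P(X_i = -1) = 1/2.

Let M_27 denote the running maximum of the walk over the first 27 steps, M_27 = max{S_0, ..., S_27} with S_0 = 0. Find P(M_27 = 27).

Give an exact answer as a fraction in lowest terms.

Let M_27 = max(S_0,...,S_27). Use the reflection principle: for j ≥ 1, #{paths with M_27 ≥ j} = #{S_27 ≥ j} + #{S_27 ≥ j+1}.
By reflection, #{M_27 ≥ 27} = #{S_27 ≥ 27} + #{S_27 ≥ 28} = 1 + 0 = 1.
#{M_27 ≥ 28} = #{S_27 ≥ 28} + #{S_27 ≥ 29} = 0 + 0 = 0.
#{M_27 = 27} = 1 - 0 = 1.
P(M_27 = 27) = 1/134217728 = 1/134217728

Answer: 1/134217728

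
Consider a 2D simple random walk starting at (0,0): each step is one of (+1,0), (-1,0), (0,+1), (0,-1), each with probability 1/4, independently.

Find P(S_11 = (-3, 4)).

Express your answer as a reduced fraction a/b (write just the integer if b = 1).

Answer: 12705/2097152

Derivation:
Let h be the number of horizontal steps (so 11-h are vertical). To end at (-3,4) need (h-3)/2 right-steps and ((11-h)+4)/2 up-steps.
Sum over h with 3 ≤ h ≤ 7, h ≡ 1 (mod 2), 11-h ≡ 0 (mod 2):
h=3: C(11,3)·C(3,0)·C(8,6) = 165·1·28 = 4620
h=5: C(11,5)·C(5,1)·C(6,5) = 462·5·6 = 13860
h=7: C(11,7)·C(7,2)·C(4,4) = 330·21·1 = 6930
Total favorable: 25410
Total paths: 4^11 = 4194304
P = 25410/4194304 = 12705/2097152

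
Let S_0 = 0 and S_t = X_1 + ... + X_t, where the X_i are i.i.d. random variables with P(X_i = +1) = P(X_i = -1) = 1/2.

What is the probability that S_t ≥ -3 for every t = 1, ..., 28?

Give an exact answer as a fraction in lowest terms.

Answer: 145422675/268435456

Derivation:
Let f(t,s) = #length-t paths at position s with S_1..S_t all ≥ -3.
f(t,s) = f(t-1,s-1) + f(t-1,s+1) for s ≥ -3; f(t,s) = 0 for s < -3.
t=0: f(0,0)=1
t=1: f(1,-1)=1 f(1,1)=1
t=2: f(2,-2)=1 f(2,0)=2 f(2,2)=1
t=3: f(3,-3)=1 f(3,-1)=3 f(3,1)=3 f(3,3)=1
t=4: f(4,-2)=4 f(4,0)=6 f(4,2)=4 f(4,4)=1
t=5: f(5,-3)=4 f(5,-1)=10 f(5,1)=10 f(5,3)=5 f(5,5)=1
t=6: f(6,-2)=14 f(6,0)=20 f(6,2)=15 f(6,4)=6 f(6,6)=1
t=7: f(7,-3)=14 f(7,-1)=34 f(7,1)=35 f(7,3)=21 f(7,5)=7 f(7,7)=1
t=8: f(8,-2)=48 f(8,0)=69 f(8,2)=56 f(8,4)=28 f(8,6)=8 f(8,8)=1
t=9: f(9,-3)=48 f(9,-1)=117 f(9,1)=125 f(9,3)=84 f(9,5)=36 f(9,7)=9 f(9,9)=1
t=10: f(10,-2)=165 f(10,0)=242 f(10,2)=209 f(10,4)=120 f(10,6)=45 f(10,8)=10 f(10,10)=1
t=11: f(11,-3)=165 f(11,-1)=407 f(11,1)=451 f(11,3)=329 f(11,5)=165 f(11,7)=55 f(11,9)=11 f(11,11)=1
t=12: f(12,-2)=572 f(12,0)=858 f(12,2)=780 f(12,4)=494 f(12,6)=220 f(12,8)=66 f(12,10)=12 f(12,12)=1
t=13: f(13,-3)=572 f(13,-1)=1430 f(13,1)=1638 f(13,3)=1274 f(13,5)=714 f(13,7)=286 f(13,9)=78 f(13,11)=13 f(13,13)=1
t=14: f(14,-2)=2002 f(14,0)=3068 f(14,2)=2912 f(14,4)=1988 f(14,6)=1000 f(14,8)=364 f(14,10)=91 f(14,12)=14 f(14,14)=1
t=15: f(15,-3)=2002 f(15,-1)=5070 f(15,1)=5980 f(15,3)=4900 f(15,5)=2988 f(15,7)=1364 f(15,9)=455 f(15,11)=105 f(15,13)=15 f(15,15)=1
t=16: f(16,-2)=7072 f(16,0)=11050 f(16,2)=10880 f(16,4)=7888 f(16,6)=4352 f(16,8)=1819 f(16,10)=560 f(16,12)=120 f(16,14)=16 f(16,16)=1
t=17: f(17,-3)=7072 f(17,-1)=18122 f(17,1)=21930 f(17,3)=18768 f(17,5)=12240 f(17,7)=6171 f(17,9)=2379 f(17,11)=680 f(17,13)=136 f(17,15)=17 f(17,17)=1
t=18: f(18,-2)=25194 f(18,0)=40052 f(18,2)=40698 f(18,4)=31008 f(18,6)=18411 f(18,8)=8550 f(18,10)=3059 f(18,12)=816 f(18,14)=153 f(18,16)=18 f(18,18)=1
t=19: f(19,-3)=25194 f(19,-1)=65246 f(19,1)=80750 f(19,3)=71706 f(19,5)=49419 f(19,7)=26961 f(19,9)=11609 f(19,11)=3875 f(19,13)=969 f(19,15)=171 f(19,17)=19 f(19,19)=1
t=20: f(20,-2)=90440 f(20,0)=145996 f(20,2)=152456 f(20,4)=121125 f(20,6)=76380 f(20,8)=38570 f(20,10)=15484 f(20,12)=4844 f(20,14)=1140 f(20,16)=190 f(20,18)=20 f(20,20)=1
t=21: f(21,-3)=90440 f(21,-1)=236436 f(21,1)=298452 f(21,3)=273581 f(21,5)=197505 f(21,7)=114950 f(21,9)=54054 f(21,11)=20328 f(21,13)=5984 f(21,15)=1330 f(21,17)=210 f(21,19)=21 f(21,21)=1
t=22: f(22,-2)=326876 f(22,0)=534888 f(22,2)=572033 f(22,4)=471086 f(22,6)=312455 f(22,8)=169004 f(22,10)=74382 f(22,12)=26312 f(22,14)=7314 f(22,16)=1540 f(22,18)=231 f(22,20)=22 f(22,22)=1
t=23: f(23,-3)=326876 f(23,-1)=861764 f(23,1)=1106921 f(23,3)=1043119 f(23,5)=783541 f(23,7)=481459 f(23,9)=243386 f(23,11)=100694 f(23,13)=33626 f(23,15)=8854 f(23,17)=1771 f(23,19)=253 f(23,21)=23 f(23,23)=1
t=24: f(24,-2)=1188640 f(24,0)=1968685 f(24,2)=2150040 f(24,4)=1826660 f(24,6)=1265000 f(24,8)=724845 f(24,10)=344080 f(24,12)=134320 f(24,14)=42480 f(24,16)=10625 f(24,18)=2024 f(24,20)=276 f(24,22)=24 f(24,24)=1
t=25: f(25,-3)=1188640 f(25,-1)=3157325 f(25,1)=4118725 f(25,3)=3976700 f(25,5)=3091660 f(25,7)=1989845 f(25,9)=1068925 f(25,11)=478400 f(25,13)=176800 f(25,15)=53105 f(25,17)=12649 f(25,19)=2300 f(25,21)=300 f(25,23)=25 f(25,25)=1
t=26: f(26,-2)=4345965 f(26,0)=7276050 f(26,2)=8095425 f(26,4)=7068360 f(26,6)=5081505 f(26,8)=3058770 f(26,10)=1547325 f(26,12)=655200 f(26,14)=229905 f(26,16)=65754 f(26,18)=14949 f(26,20)=2600 f(26,22)=325 f(26,24)=26 f(26,26)=1
t=27: f(27,-3)=4345965 f(27,-1)=11622015 f(27,1)=15371475 f(27,3)=15163785 f(27,5)=12149865 f(27,7)=8140275 f(27,9)=4606095 f(27,11)=2202525 f(27,13)=885105 f(27,15)=295659 f(27,17)=80703 f(27,19)=17549 f(27,21)=2925 f(27,23)=351 f(27,25)=27 f(27,27)=1
t=28: f(28,-2)=15967980 f(28,0)=26993490 f(28,2)=30535260 f(28,4)=27313650 f(28,6)=20290140 f(28,8)=12746370 f(28,10)=6808620 f(28,12)=3087630 f(28,14)=1180764 f(28,16)=376362 f(28,18)=98252 f(28,20)=20474 f(28,22)=3276 f(28,24)=378 f(28,26)=28 f(28,28)=1
Σ_s f(28,s) = 145422675
P = 145422675/268435456 = 145422675/268435456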